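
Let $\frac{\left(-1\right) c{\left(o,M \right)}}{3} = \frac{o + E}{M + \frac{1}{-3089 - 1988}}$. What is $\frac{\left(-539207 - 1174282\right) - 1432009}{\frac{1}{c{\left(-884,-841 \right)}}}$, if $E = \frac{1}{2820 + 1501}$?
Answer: $\frac{91500665646595497}{9224812159} \approx 9.919 \cdot 10^{6}$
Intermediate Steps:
$E = \frac{1}{4321} \approx 0.00023143$
$c{\left(o,M \right)} = - \frac{3 \left(\frac{1}{4321} + o\right)}{- \frac{1}{5077} + M}$ ($c{\left(o,M \right)} = - 3 \frac{o + \frac{1}{4321}}{M + \frac{1}{-3089 - 1988}} = - 3 \frac{\frac{1}{4321} + o}{M + \frac{1}{-5077}} = - 3 \frac{\frac{1}{4321} + o}{M - \frac{1}{5077}} = - 3 \frac{\frac{1}{4321} + o}{- \frac{1}{5077} + M} = - \frac{3 \left(\frac{1}{4321} + o\right)}{- \frac{1}{5077} + M}$)
$\frac{\left(-539207 - 1174282\right) - 1432009}{\frac{1}{c{\left(-884,-841 \right)}}} = \frac{\left(-539207 - 1174282\right) - 1432009}{\frac{1}{\frac{15231}{4321} \frac{1}{-1 + 5077 \left(-841\right)} \left(-1 - -3819764\right)}} = \frac{-1713489 - 1432009}{\frac{1}{\frac{15231}{4321} \frac{1}{-1 - 4269757} \left(-1 + 3819764\right)}} = - \frac{3145498}{\frac{1}{\frac{15231}{4321} \frac{1}{-4269758} \cdot 3819763}} = - \frac{3145498}{\frac{1}{\frac{15231}{4321} \left(- \frac{1}{4269758}\right) 3819763}} = - \frac{3145498}{\frac{1}{- \frac{58178810253}{18449624318}}} = - \frac{3145498}{- \frac{18449624318}{58178810253}} = \left(-3145498\right) \left(- \frac{58178810253}{18449624318}\right) = \frac{91500665646595497}{9224812159}$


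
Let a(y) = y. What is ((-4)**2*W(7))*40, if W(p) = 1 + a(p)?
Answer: 5120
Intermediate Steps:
W(p) = 1 + p
((-4)**2*W(7))*40 = ((-4)**2*(1 + 7))*40 = (16*8)*40 = 128*40 = 5120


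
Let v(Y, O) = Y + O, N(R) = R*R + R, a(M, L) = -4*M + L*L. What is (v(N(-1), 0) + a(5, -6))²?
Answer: 256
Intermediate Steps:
a(M, L) = L² - 4*M (a(M, L) = -4*M + L² = L² - 4*M)
N(R) = R + R² (N(R) = R² + R = R + R²)
v(Y, O) = O + Y
(v(N(-1), 0) + a(5, -6))² = ((0 - (1 - 1)) + ((-6)² - 4*5))² = ((0 - 1*0) + (36 - 20))² = ((0 + 0) + 16)² = (0 + 16)² = 16² = 256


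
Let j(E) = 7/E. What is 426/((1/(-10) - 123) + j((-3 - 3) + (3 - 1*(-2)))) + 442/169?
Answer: -11146/16913 ≈ -0.65902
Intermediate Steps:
426/((1/(-10) - 123) + j((-3 - 3) + (3 - 1*(-2)))) + 442/169 = 426/((1/(-10) - 123) + 7/((-3 - 3) + (3 - 1*(-2)))) + 442/169 = 426/((-⅒ - 123) + 7/(-6 + (3 + 2))) + 442*(1/169) = 426/(-1231/10 + 7/(-6 + 5)) + 34/13 = 426/(-1231/10 + 7/(-1)) + 34/13 = 426/(-1231/10 + 7*(-1)) + 34/13 = 426/(-1231/10 - 7) + 34/13 = 426/(-1301/10) + 34/13 = 426*(-10/1301) + 34/13 = -4260/1301 + 34/13 = -11146/16913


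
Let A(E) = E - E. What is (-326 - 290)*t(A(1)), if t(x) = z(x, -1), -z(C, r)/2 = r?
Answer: -1232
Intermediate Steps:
A(E) = 0
z(C, r) = -2*r
t(x) = 2 (t(x) = -2*(-1) = 2)
(-326 - 290)*t(A(1)) = (-326 - 290)*2 = -616*2 = -1232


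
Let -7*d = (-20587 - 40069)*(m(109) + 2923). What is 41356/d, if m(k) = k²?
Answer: 72373/224487856 ≈ 0.00032239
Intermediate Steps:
d = 897951424/7 (d = -(-20587 - 40069)*(109² + 2923)/7 = -(-60656)*(11881 + 2923)/7 = -(-60656)*14804/7 = -⅐*(-897951424) = 897951424/7 ≈ 1.2828e+8)
41356/d = 41356/(897951424/7) = 41356*(7/897951424) = 72373/224487856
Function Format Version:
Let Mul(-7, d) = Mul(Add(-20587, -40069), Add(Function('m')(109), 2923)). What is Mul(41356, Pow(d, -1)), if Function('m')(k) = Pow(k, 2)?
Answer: Rational(72373, 224487856) ≈ 0.00032239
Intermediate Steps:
d = Rational(897951424, 7) (d = Mul(Rational(-1, 7), Mul(Add(-20587, -40069), Add(Pow(109, 2), 2923))) = Mul(Rational(-1, 7), Mul(-60656, Add(11881, 2923))) = Mul(Rational(-1, 7), Mul(-60656, 14804)) = Mul(Rational(-1, 7), -897951424) = Rational(897951424, 7) ≈ 1.2828e+8)
Mul(41356, Pow(d, -1)) = Mul(41356, Pow(Rational(897951424, 7), -1)) = Mul(41356, Rational(7, 897951424)) = Rational(72373, 224487856)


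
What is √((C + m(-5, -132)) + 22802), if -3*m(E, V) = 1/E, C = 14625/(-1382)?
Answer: √9794250590910/20730 ≈ 150.97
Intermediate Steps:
C = -14625/1382 (C = 14625*(-1/1382) = -14625/1382 ≈ -10.582)
m(E, V) = -1/(3*E)
√((C + m(-5, -132)) + 22802) = √((-14625/1382 - ⅓/(-5)) + 22802) = √((-14625/1382 - ⅓*(-⅕)) + 22802) = √((-14625/1382 + 1/15) + 22802) = √(-217993/20730 + 22802) = √(472467467/20730) = √9794250590910/20730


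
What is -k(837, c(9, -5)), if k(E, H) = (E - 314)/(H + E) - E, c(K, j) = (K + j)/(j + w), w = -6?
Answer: 7697158/9203 ≈ 836.38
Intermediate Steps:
c(K, j) = (K + j)/(-6 + j) (c(K, j) = (K + j)/(j - 6) = (K + j)/(-6 + j))
k(E, H) = -E + (-314 + E)/(E + H) (k(E, H) = (-314 + E)/(E + H) - E = -E + (-314 + E)/(E + H))
-k(837, c(9, -5)) = -(-314 + 837 - 1*837² - 1*837*(9 - 5)/(-6 - 5))/(837 + (9 - 5)/(-6 - 5)) = -(-314 + 837 - 1*700569 - 1*837*4/(-11))/(837 + 4/(-11)) = -(-314 + 837 - 700569 - 1*837*(-1/11*4))/(837 - 1/11*4) = -(-314 + 837 - 700569 - 1*837*(-4/11))/(837 - 4/11) = -(-314 + 837 - 700569 + 3348/11)/9203/11 = -11*(-7697158)/(9203*11) = -1*(-7697158/9203) = 7697158/9203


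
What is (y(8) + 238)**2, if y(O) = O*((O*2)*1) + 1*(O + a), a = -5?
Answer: 136161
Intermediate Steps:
y(O) = -5 + O + 2*O**2 (y(O) = O*((O*2)*1) + 1*(O - 5) = O*((2*O)*1) + 1*(-5 + O) = O*(2*O) + (-5 + O) = 2*O**2 + (-5 + O) = -5 + O + 2*O**2)
(y(8) + 238)**2 = ((-5 + 8 + 2*8**2) + 238)**2 = ((-5 + 8 + 2*64) + 238)**2 = ((-5 + 8 + 128) + 238)**2 = (131 + 238)**2 = 369**2 = 136161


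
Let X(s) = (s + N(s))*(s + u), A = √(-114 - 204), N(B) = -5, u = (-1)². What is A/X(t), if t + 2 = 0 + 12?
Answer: I*√318/55 ≈ 0.32423*I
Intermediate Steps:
u = 1
A = I*√318 (A = √(-318) = I*√318 ≈ 17.833*I)
t = 10 (t = -2 + (0 + 12) = -2 + 12 = 10)
X(s) = (1 + s)*(-5 + s) (X(s) = (s - 5)*(s + 1) = (-5 + s)*(1 + s) = (1 + s)*(-5 + s))
A/X(t) = (I*√318)/(-5 + 10² - 4*10) = (I*√318)/(-5 + 100 - 40) = (I*√318)/55 = (I*√318)*(1/55) = I*√318/55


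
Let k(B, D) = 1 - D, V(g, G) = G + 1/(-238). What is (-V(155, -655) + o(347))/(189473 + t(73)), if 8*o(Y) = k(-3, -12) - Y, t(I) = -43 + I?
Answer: 291909/90203428 ≈ 0.0032361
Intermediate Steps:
V(g, G) = -1/238 + G (V(g, G) = G - 1/238 = -1/238 + G)
o(Y) = 13/8 - Y/8 (o(Y) = ((1 - 1*(-12)) - Y)/8 = ((1 + 12) - Y)/8 = (13 - Y)/8 = 13/8 - Y/8)
(-V(155, -655) + o(347))/(189473 + t(73)) = (-(-1/238 - 655) + (13/8 - ⅛*347))/(189473 + (-43 + 73)) = (-1*(-155891/238) + (13/8 - 347/8))/(189473 + 30) = (155891/238 - 167/4)/189503 = (291909/476)*(1/189503) = 291909/90203428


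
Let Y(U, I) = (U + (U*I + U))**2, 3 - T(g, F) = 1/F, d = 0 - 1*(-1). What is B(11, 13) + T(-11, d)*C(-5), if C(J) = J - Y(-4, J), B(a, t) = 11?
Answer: -287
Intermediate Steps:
d = 1 (d = 0 + 1 = 1)
T(g, F) = 3 - 1/F
Y(U, I) = (2*U + I*U)**2 (Y(U, I) = (U + (I*U + U))**2 = (U + (U + I*U))**2 = (2*U + I*U)**2)
C(J) = J - 16*(2 + J)**2 (C(J) = J - (-4)**2*(2 + J)**2 = J - 16*(2 + J)**2)
B(11, 13) + T(-11, d)*C(-5) = 11 + (3 - 1/1)*(-5 - 16*(2 - 5)**2) = 11 + (3 - 1*1)*(-5 - 16*(-3)**2) = 11 + (3 - 1)*(-5 - 16*9) = 11 + 2*(-5 - 144) = 11 + 2*(-149) = 11 - 298 = -287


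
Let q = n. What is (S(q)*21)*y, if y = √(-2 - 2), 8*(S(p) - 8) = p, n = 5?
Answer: 1449*I/4 ≈ 362.25*I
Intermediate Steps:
q = 5
S(p) = 8 + p/8
y = 2*I (y = √(-4) = 2*I ≈ 2.0*I)
(S(q)*21)*y = ((8 + (⅛)*5)*21)*(2*I) = ((8 + 5/8)*21)*(2*I) = ((69/8)*21)*(2*I) = 1449*(2*I)/8 = 1449*I/4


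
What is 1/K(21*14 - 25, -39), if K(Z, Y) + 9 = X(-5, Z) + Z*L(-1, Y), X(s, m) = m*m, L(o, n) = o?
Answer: 1/72083 ≈ 1.3873e-5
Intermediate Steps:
X(s, m) = m**2
K(Z, Y) = -9 + Z**2 - Z (K(Z, Y) = -9 + (Z**2 + Z*(-1)) = -9 + (Z**2 - Z) = -9 + Z**2 - Z)
1/K(21*14 - 25, -39) = 1/(-9 + (21*14 - 25)**2 - (21*14 - 25)) = 1/(-9 + (294 - 25)**2 - (294 - 25)) = 1/(-9 + 269**2 - 1*269) = 1/(-9 + 72361 - 269) = 1/72083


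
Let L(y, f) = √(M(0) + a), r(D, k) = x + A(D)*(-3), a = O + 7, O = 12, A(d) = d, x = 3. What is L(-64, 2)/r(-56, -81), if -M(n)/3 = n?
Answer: √19/171 ≈ 0.025491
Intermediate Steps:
M(n) = -3*n
a = 19 (a = 12 + 7 = 19)
r(D, k) = 3 - 3*D (r(D, k) = 3 + D*(-3) = 3 - 3*D)
L(y, f) = √19 (L(y, f) = √(-3*0 + 19) = √(0 + 19) = √19)
L(-64, 2)/r(-56, -81) = √19/(3 - 3*(-56)) = √19/(3 + 168) = √19/171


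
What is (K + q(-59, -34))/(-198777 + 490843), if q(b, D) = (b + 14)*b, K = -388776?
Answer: -386121/292066 ≈ -1.3220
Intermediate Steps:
q(b, D) = b*(14 + b) (q(b, D) = (14 + b)*b = b*(14 + b))
(K + q(-59, -34))/(-198777 + 490843) = (-388776 - 59*(14 - 59))/(-198777 + 490843) = (-388776 - 59*(-45))/292066 = (-388776 + 2655)*(1/292066) = -386121*1/292066 = -386121/292066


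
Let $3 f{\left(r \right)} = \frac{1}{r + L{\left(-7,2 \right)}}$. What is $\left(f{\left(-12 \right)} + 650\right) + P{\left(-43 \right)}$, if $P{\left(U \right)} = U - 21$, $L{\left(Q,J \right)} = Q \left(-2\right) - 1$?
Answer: $\frac{1759}{3} \approx 586.33$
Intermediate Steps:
$L{\left(Q,J \right)} = -1 - 2 Q$ ($L{\left(Q,J \right)} = - 2 Q - 1 = -1 - 2 Q$)
$P{\left(U \right)} = -21 + U$ ($P{\left(U \right)} = U - 21 = -21 + U$)
$f{\left(r \right)} = \frac{1}{3 \left(13 + r\right)}$ ($f{\left(r \right)} = \frac{1}{3 \left(r - -13\right)} = \frac{1}{3 \left(r + \left(-1 + 14\right)\right)} = \frac{1}{3 \left(r + 13\right)} = \frac{1}{3 \left(13 + r\right)}$)
$\left(f{\left(-12 \right)} + 650\right) + P{\left(-43 \right)} = \left(\frac{1}{3 \left(13 - 12\right)} + 650\right) - 64 = \left(\frac{1}{3 \cdot 1} + 650\right) - 64 = \left(\frac{1}{3} \cdot 1 + 650\right) - 64 = \left(\frac{1}{3} + 650\right) - 64 = \frac{1951}{3} - 64 = \frac{1759}{3}$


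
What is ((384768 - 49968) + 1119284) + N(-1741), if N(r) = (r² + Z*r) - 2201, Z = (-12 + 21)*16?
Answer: 4232260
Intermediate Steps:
Z = 144 (Z = 9*16 = 144)
N(r) = -2201 + r² + 144*r (N(r) = (r² + 144*r) - 2201 = -2201 + r² + 144*r)
((384768 - 49968) + 1119284) + N(-1741) = ((384768 - 49968) + 1119284) + (-2201 + (-1741)² + 144*(-1741)) = (334800 + 1119284) + (-2201 + 3031081 - 250704) = 1454084 + 2778176 = 4232260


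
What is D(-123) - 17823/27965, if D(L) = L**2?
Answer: 423064662/27965 ≈ 15128.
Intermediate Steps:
D(-123) - 17823/27965 = (-123)**2 - 17823/27965 = 15129 - 17823/27965 = 423064662/27965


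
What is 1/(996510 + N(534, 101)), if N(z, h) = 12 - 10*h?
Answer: 1/995512 ≈ 1.0045e-6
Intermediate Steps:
1/(996510 + N(534, 101)) = 1/(996510 + (12 - 10*101)) = 1/(996510 + (12 - 1010)) = 1/(996510 - 998) = 1/995512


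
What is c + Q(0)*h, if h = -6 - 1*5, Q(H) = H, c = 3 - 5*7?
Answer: -32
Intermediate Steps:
c = -32 (c = 3 - 35 = -32)
h = -11 (h = -6 - 5 = -11)
c + Q(0)*h = -32 + 0*(-11) = -32 + 0 = -32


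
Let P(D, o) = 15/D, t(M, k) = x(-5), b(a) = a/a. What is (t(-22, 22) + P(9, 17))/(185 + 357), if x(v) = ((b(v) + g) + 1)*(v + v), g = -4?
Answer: 65/1626 ≈ 0.039975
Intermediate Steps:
b(a) = 1
x(v) = -4*v (x(v) = ((1 - 4) + 1)*(v + v) = (-3 + 1)*(2*v) = -4*v)
t(M, k) = 20 (t(M, k) = -4*(-5) = 20)
(t(-22, 22) + P(9, 17))/(185 + 357) = (20 + 15/9)/(185 + 357) = (20 + 15*(1/9))/542 = (20 + 5/3)*(1/542) = (65/3)*(1/542) = 65/1626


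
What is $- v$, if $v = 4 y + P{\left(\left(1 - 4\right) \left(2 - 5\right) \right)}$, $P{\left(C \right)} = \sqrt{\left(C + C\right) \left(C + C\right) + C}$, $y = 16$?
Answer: $-64 - 3 \sqrt{37} \approx -82.248$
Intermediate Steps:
$P{\left(C \right)} = \sqrt{C + 4 C^{2}}$ ($P{\left(C \right)} = \sqrt{2 C 2 C + C} = \sqrt{4 C^{2} + C} = \sqrt{C + 4 C^{2}}$)
$v = 64 + 3 \sqrt{37}$ ($v = 4 \cdot 16 + \sqrt{\left(1 - 4\right) \left(2 - 5\right) \left(1 + 4 \left(1 - 4\right) \left(2 - 5\right)\right)} = 64 + \sqrt{\left(-3\right) \left(-3\right) \left(1 + 4 \left(\left(-3\right) \left(-3\right)\right)\right)} = 64 + \sqrt{9 \left(1 + 4 \cdot 9\right)} = 64 + \sqrt{9 \left(1 + 36\right)} = 64 + \sqrt{9 \cdot 37} = 64 + \sqrt{333} = 64 + 3 \sqrt{37} \approx 82.248$)
$- v = - (64 + 3 \sqrt{37}) = -64 - 3 \sqrt{37}$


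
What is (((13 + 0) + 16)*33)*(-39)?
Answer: -37323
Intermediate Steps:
(((13 + 0) + 16)*33)*(-39) = ((13 + 16)*33)*(-39) = (29*33)*(-39) = 957*(-39) = -37323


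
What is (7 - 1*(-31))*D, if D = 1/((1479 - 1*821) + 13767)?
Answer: 38/14425 ≈ 0.0026343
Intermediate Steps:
D = 1/14425 (D = 1/((1479 - 821) + 13767) = 1/(658 + 13767) = 1/14425 ≈ 6.9324e-5)
(7 - 1*(-31))*D = (7 - 1*(-31))*(1/14425) = (7 + 31)*(1/14425) = 38*(1/14425) = 38/14425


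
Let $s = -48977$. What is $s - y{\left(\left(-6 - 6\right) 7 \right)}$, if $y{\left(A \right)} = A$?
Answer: $-48893$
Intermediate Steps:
$s - y{\left(\left(-6 - 6\right) 7 \right)} = -48977 - \left(-6 - 6\right) 7 = -48977 - \left(-12\right) 7 = -48977 - -84 = -48977 + 84 = -48893$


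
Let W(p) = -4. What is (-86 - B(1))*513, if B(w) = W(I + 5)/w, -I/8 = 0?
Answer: -42066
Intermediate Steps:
I = 0 (I = -8*0 = 0)
B(w) = -4/w
(-86 - B(1))*513 = (-86 - (-4)/1)*513 = (-86 - (-4))*513 = (-86 - 1*(-4))*513 = (-86 + 4)*513 = -82*513 = -42066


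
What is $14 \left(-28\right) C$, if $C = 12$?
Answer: $-4704$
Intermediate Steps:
$14 \left(-28\right) C = 14 \left(-28\right) 12 = \left(-392\right) 12 = -4704$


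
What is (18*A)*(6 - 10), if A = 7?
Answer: -504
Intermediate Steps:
(18*A)*(6 - 10) = (18*7)*(6 - 10) = 126*(-4) = -504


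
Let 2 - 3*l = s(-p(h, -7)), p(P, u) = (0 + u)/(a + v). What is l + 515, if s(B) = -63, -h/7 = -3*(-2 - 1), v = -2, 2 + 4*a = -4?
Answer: 1610/3 ≈ 536.67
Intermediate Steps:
a = -3/2 (a = -½ + (¼)*(-4) = -½ - 1 = -3/2 ≈ -1.5000)
h = -63 (h = -(-21)*(-2 - 1) = -(-21)*(-3) = -7*9 = -63)
p(P, u) = -2*u/7 (p(P, u) = (0 + u)/(-3/2 - 2) = u/(-7/2) = u*(-2/7) = -2*u/7)
l = 65/3 (l = ⅔ - ⅓*(-63) = ⅔ + 21 = 65/3 ≈ 21.667)
l + 515 = 65/3 + 515 = 1610/3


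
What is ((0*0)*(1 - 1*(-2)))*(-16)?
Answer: 0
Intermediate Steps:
((0*0)*(1 - 1*(-2)))*(-16) = (0*(1 + 2))*(-16) = (0*3)*(-16) = 0*(-16) = 0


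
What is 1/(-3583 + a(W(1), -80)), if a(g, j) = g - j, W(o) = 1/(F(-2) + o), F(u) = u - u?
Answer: -1/3502 ≈ -0.00028555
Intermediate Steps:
F(u) = 0
W(o) = 1/o (W(o) = 1/(0 + o) = 1/o)
1/(-3583 + a(W(1), -80)) = 1/(-3583 + (1/1 - 1*(-80))) = 1/(-3583 + (1 + 80)) = 1/(-3583 + 81) = 1/(-3502) = -1/3502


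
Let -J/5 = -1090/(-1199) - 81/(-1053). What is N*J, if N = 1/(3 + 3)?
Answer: -235/286 ≈ -0.82168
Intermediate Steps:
N = ⅙ (N = 1/6 = ⅙ ≈ 0.16667)
J = -705/143 (J = -5*(-1090/(-1199) - 81/(-1053)) = -5*(-1090*(-1/1199) - 81*(-1/1053)) = -5*(10/11 + 1/13) = -5*141/143 = -705/143 ≈ -4.9301)
N*J = (⅙)*(-705/143) = -235/286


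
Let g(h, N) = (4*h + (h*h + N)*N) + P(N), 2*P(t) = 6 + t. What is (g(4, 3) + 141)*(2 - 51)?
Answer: -21413/2 ≈ -10707.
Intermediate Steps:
P(t) = 3 + t/2 (P(t) = (6 + t)/2 = 3 + t/2)
g(h, N) = 3 + N/2 + 4*h + N*(N + h²) (g(h, N) = (4*h + (h*h + N)*N) + (3 + N/2) = (4*h + (h² + N)*N) + (3 + N/2) = (4*h + (N + h²)*N) + (3 + N/2) = (4*h + N*(N + h²)) + (3 + N/2) = 3 + N/2 + 4*h + N*(N + h²))
(g(4, 3) + 141)*(2 - 51) = ((3 + 3² + (½)*3 + 4*4 + 3*4²) + 141)*(2 - 51) = ((3 + 9 + 3/2 + 16 + 3*16) + 141)*(-49) = ((3 + 9 + 3/2 + 16 + 48) + 141)*(-49) = (155/2 + 141)*(-49) = (437/2)*(-49) = -21413/2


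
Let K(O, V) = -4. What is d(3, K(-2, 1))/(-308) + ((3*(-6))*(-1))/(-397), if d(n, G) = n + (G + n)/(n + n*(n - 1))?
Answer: -30109/550242 ≈ -0.054720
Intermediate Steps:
d(n, G) = n + (G + n)/(n + n*(-1 + n))
d(3, K(-2, 1))/(-308) + ((3*(-6))*(-1))/(-397) = ((-4 + 3 + 3**3)/3**2)/(-308) + ((3*(-6))*(-1))/(-397) = ((-4 + 3 + 27)/9)*(-1/308) - 18*(-1)*(-1/397) = ((1/9)*26)*(-1/308) + 18*(-1/397) = (26/9)*(-1/308) - 18/397 = -13/1386 - 18/397 = -30109/550242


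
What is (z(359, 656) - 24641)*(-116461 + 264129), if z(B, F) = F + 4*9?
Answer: -3536500932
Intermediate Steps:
z(B, F) = 36 + F (z(B, F) = F + 36 = 36 + F)
(z(359, 656) - 24641)*(-116461 + 264129) = ((36 + 656) - 24641)*(-116461 + 264129) = (692 - 24641)*147668 = -23949*147668 = -3536500932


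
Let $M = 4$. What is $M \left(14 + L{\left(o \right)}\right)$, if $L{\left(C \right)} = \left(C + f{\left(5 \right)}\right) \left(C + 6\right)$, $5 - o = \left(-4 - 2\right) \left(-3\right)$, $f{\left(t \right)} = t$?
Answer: $280$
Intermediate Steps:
$o = -13$ ($o = 5 - \left(-4 - 2\right) \left(-3\right) = 5 - \left(-6\right) \left(-3\right) = 5 - 18 = -13$)
$L{\left(C \right)} = \left(5 + C\right) \left(6 + C\right)$ ($L{\left(C \right)} = \left(C + 5\right) \left(C + 6\right) = \left(5 + C\right) \left(6 + C\right)$)
$M \left(14 + L{\left(o \right)}\right) = 4 \left(14 + \left(30 + \left(-13\right)^{2} + 11 \left(-13\right)\right)\right) = 4 \left(14 + \left(30 + 169 - 143\right)\right) = 4 \left(14 + 56\right) = 4 \cdot 70 = 280$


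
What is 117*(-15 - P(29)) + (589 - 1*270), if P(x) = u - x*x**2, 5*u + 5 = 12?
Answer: 14259566/5 ≈ 2.8519e+6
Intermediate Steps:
u = 7/5 (u = -1 + (1/5)*12 = -1 + 12/5 = 7/5 ≈ 1.4000)
P(x) = 7/5 - x**3 (P(x) = 7/5 - x*x**2 = 7/5 - x**3)
117*(-15 - P(29)) + (589 - 1*270) = 117*(-15 - (7/5 - 1*29**3)) + (589 - 1*270) = 117*(-15 - (7/5 - 1*24389)) + (589 - 270) = 117*(-15 - (7/5 - 24389)) + 319 = 117*(-15 - 1*(-121938/5)) + 319 = 117*(-15 + 121938/5) + 319 = 117*(121863/5) + 319 = 14257971/5 + 319 = 14259566/5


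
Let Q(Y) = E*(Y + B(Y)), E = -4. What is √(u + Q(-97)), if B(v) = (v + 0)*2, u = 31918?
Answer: √33082 ≈ 181.88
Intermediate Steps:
B(v) = 2*v (B(v) = v*2 = 2*v)
Q(Y) = -12*Y (Q(Y) = -4*(Y + 2*Y) = -12*Y)
√(u + Q(-97)) = √(31918 - 12*(-97)) = √(31918 + 1164) = √33082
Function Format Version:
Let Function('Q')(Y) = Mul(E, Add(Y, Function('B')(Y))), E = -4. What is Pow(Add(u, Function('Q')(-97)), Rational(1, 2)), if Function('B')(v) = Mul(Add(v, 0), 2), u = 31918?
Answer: Pow(33082, Rational(1, 2)) ≈ 181.88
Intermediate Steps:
Function('B')(v) = Mul(2, v) (Function('B')(v) = Mul(v, 2) = Mul(2, v))
Function('Q')(Y) = Mul(-12, Y) (Function('Q')(Y) = Mul(-4, Add(Y, Mul(2, Y))) = Mul(-4, Mul(3, Y)) = Mul(-12, Y))
Pow(Add(u, Function('Q')(-97)), Rational(1, 2)) = Pow(Add(31918, Mul(-12, -97)), Rational(1, 2)) = Pow(Add(31918, 1164), Rational(1, 2)) = Pow(33082, Rational(1, 2))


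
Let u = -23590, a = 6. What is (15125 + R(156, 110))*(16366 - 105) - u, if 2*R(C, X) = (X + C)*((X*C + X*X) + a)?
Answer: 63539929873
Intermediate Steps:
R(C, X) = (C + X)*(6 + X**2 + C*X)/2 (R(C, X) = ((X + C)*((X*C + X*X) + 6))/2 = ((C + X)*((C*X + X**2) + 6))/2 = ((C + X)*((X**2 + C*X) + 6))/2 = ((C + X)*(6 + X**2 + C*X))/2 = (C + X)*(6 + X**2 + C*X)/2)
(15125 + R(156, 110))*(16366 - 105) - u = (15125 + ((1/2)*110**3 + 3*156 + 3*110 + 156*110**2 + (1/2)*110*156**2))*(16366 - 105) - 1*(-23590) = (15125 + ((1/2)*1331000 + 468 + 330 + 156*12100 + (1/2)*110*24336))*16261 + 23590 = (15125 + (665500 + 468 + 330 + 1887600 + 1338480))*16261 + 23590 = (15125 + 3892378)*16261 + 23590 = 3907503*16261 + 23590 = 63539906283 + 23590 = 63539929873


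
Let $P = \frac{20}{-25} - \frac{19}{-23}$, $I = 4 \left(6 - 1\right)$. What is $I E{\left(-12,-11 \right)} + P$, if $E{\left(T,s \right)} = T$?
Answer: $- \frac{27597}{115} \approx -239.97$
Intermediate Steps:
$I = 20$ ($I = 4 \cdot 5 = 20$)
$P = \frac{3}{115}$ ($P = 20 \left(- \frac{1}{25}\right) - - \frac{19}{23} = - \frac{4}{5} + \frac{19}{23} = \frac{3}{115} \approx 0.026087$)
$I E{\left(-12,-11 \right)} + P = 20 \left(-12\right) + \frac{3}{115} = -240 + \frac{3}{115} = - \frac{27597}{115}$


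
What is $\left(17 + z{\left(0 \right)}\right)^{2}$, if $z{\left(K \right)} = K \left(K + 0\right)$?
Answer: $289$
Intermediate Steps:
$z{\left(K \right)} = K^{2}$ ($z{\left(K \right)} = K K = K^{2}$)
$\left(17 + z{\left(0 \right)}\right)^{2} = \left(17 + 0^{2}\right)^{2} = \left(17 + 0\right)^{2} = 17^{2} = 289$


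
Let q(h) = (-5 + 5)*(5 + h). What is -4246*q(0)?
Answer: 0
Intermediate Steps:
q(h) = 0 (q(h) = 0*(5 + h) = 0)
-4246*q(0) = -4246*0 = 0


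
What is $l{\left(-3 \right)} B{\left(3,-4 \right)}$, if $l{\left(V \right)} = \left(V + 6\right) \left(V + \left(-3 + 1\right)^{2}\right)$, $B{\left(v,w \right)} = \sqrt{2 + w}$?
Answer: $3 i \sqrt{2} \approx 4.2426 i$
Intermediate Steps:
$l{\left(V \right)} = \left(4 + V\right) \left(6 + V\right)$ ($l{\left(V \right)} = \left(6 + V\right) \left(V + \left(-2\right)^{2}\right) = \left(6 + V\right) \left(V + 4\right) = \left(6 + V\right) \left(4 + V\right) = \left(4 + V\right) \left(6 + V\right)$)
$l{\left(-3 \right)} B{\left(3,-4 \right)} = \left(24 + \left(-3\right)^{2} + 10 \left(-3\right)\right) \sqrt{2 - 4} = \left(24 + 9 - 30\right) \sqrt{-2} = 3 i \sqrt{2}$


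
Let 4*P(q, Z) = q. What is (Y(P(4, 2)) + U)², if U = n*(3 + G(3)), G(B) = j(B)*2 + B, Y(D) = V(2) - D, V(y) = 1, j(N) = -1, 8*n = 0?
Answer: 0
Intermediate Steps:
n = 0 (n = (⅛)*0 = 0)
P(q, Z) = q/4
Y(D) = 1 - D
G(B) = -2 + B (G(B) = -1*2 + B = -2 + B)
U = 0 (U = 0*(3 + (-2 + 3)) = 0*(3 + 1) = 0*4 = 0)
(Y(P(4, 2)) + U)² = ((1 - 4/4) + 0)² = ((1 - 1*1) + 0)² = ((1 - 1) + 0)² = (0 + 0)² = 0² = 0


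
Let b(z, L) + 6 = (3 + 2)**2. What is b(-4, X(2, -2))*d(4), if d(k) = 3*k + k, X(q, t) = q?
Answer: 304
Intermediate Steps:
b(z, L) = 19 (b(z, L) = -6 + (3 + 2)**2 = -6 + 5**2 = -6 + 25 = 19)
d(k) = 4*k
b(-4, X(2, -2))*d(4) = 19*(4*4) = 19*16 = 304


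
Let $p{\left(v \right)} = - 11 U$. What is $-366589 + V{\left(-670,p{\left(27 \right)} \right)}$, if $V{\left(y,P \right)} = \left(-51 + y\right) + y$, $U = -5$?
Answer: $-367980$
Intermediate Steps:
$p{\left(v \right)} = 55$ ($p{\left(v \right)} = \left(-11\right) \left(-5\right) = 55$)
$V{\left(y,P \right)} = -51 + 2 y$
$-366589 + V{\left(-670,p{\left(27 \right)} \right)} = -366589 + \left(-51 + 2 \left(-670\right)\right) = -366589 - 1391 = -367980$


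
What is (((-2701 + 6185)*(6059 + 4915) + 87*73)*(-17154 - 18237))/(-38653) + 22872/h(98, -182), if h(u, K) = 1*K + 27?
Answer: 209767372982619/5991215 ≈ 3.5012e+7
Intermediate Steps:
h(u, K) = 27 + K (h(u, K) = K + 27 = 27 + K)
(((-2701 + 6185)*(6059 + 4915) + 87*73)*(-17154 - 18237))/(-38653) + 22872/h(98, -182) = (((-2701 + 6185)*(6059 + 4915) + 87*73)*(-17154 - 18237))/(-38653) + 22872/(27 - 182) = ((3484*10974 + 6351)*(-35391))*(-1/38653) + 22872/(-155) = ((38233416 + 6351)*(-35391))*(-1/38653) + 22872*(-1/155) = (38239767*(-35391))*(-1/38653) - 22872/155 = -1353343593897*(-1/38653) - 22872/155 = 1353343593897/38653 - 22872/155 = 209767372982619/5991215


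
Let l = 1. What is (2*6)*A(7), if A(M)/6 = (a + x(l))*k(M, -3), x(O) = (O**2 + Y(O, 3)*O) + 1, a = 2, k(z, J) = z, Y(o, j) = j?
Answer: 3528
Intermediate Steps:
x(O) = 1 + O**2 + 3*O (x(O) = (O**2 + 3*O) + 1 = 1 + O**2 + 3*O)
A(M) = 42*M (A(M) = 6*((2 + (1 + 1**2 + 3*1))*M) = 6*((2 + (1 + 1 + 3))*M) = 6*((2 + 5)*M) = 6*(7*M) = 42*M)
(2*6)*A(7) = (2*6)*(42*7) = 12*294 = 3528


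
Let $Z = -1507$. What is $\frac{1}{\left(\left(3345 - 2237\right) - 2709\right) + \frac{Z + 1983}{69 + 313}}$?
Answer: $- \frac{191}{305553} \approx -0.0006251$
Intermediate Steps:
$\frac{1}{\left(\left(3345 - 2237\right) - 2709\right) + \frac{Z + 1983}{69 + 313}} = \frac{1}{\left(\left(3345 - 2237\right) - 2709\right) + \frac{-1507 + 1983}{69 + 313}} = \frac{1}{\left(1108 - 2709\right) + \frac{476}{382}} = \frac{1}{-1601 + 476 \cdot \frac{1}{382}} = \frac{1}{-1601 + \frac{238}{191}} = \frac{1}{- \frac{305553}{191}} = - \frac{191}{305553}$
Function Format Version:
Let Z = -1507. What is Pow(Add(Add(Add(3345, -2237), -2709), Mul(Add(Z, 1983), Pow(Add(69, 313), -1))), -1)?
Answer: Rational(-191, 305553) ≈ -0.00062510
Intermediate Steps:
Pow(Add(Add(Add(3345, -2237), -2709), Mul(Add(Z, 1983), Pow(Add(69, 313), -1))), -1) = Pow(Add(Add(Add(3345, -2237), -2709), Mul(Add(-1507, 1983), Pow(Add(69, 313), -1))), -1) = Pow(Add(Add(1108, -2709), Mul(476, Pow(382, -1))), -1) = Pow(Add(-1601, Mul(476, Rational(1, 382))), -1) = Pow(Add(-1601, Rational(238, 191)), -1) = Pow(Rational(-305553, 191), -1) = Rational(-191, 305553)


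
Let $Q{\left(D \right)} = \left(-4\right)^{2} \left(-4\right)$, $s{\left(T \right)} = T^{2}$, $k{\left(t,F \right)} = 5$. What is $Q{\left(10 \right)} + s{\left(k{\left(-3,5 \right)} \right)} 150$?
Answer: $3686$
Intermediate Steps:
$Q{\left(D \right)} = -64$ ($Q{\left(D \right)} = 16 \left(-4\right) = -64$)
$Q{\left(10 \right)} + s{\left(k{\left(-3,5 \right)} \right)} 150 = -64 + 5^{2} \cdot 150 = -64 + 25 \cdot 150 = -64 + 3750 = 3686$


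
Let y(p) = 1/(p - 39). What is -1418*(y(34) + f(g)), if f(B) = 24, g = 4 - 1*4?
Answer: -168742/5 ≈ -33748.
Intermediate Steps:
g = 0 (g = 4 - 4 = 0)
y(p) = 1/(-39 + p)
-1418*(y(34) + f(g)) = -1418*(1/(-39 + 34) + 24) = -1418*(1/(-5) + 24) = -1418*(-1/5 + 24) = -1418*119/5 = -168742/5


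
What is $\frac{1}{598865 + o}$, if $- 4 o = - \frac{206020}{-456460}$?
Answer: $\frac{91292}{54671573279} \approx 1.6698 \cdot 10^{-6}$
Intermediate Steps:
$o = - \frac{10301}{91292}$ ($o = - \frac{\left(-206020\right) \frac{1}{-456460}}{4} = - \frac{\left(-206020\right) \left(- \frac{1}{456460}\right)}{4} = \left(- \frac{1}{4}\right) \frac{10301}{22823} = - \frac{10301}{91292} \approx -0.11284$)
$\frac{1}{598865 + o} = \frac{1}{598865 - \frac{10301}{91292}} = \frac{1}{\frac{54671573279}{91292}} = \frac{91292}{54671573279}$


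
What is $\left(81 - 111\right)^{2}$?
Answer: $900$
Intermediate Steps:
$\left(81 - 111\right)^{2} = \left(-30\right)^{2} = 900$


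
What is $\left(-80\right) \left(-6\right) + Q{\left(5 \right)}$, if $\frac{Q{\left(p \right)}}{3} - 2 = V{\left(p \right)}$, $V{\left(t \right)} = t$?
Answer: $501$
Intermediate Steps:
$Q{\left(p \right)} = 6 + 3 p$
$\left(-80\right) \left(-6\right) + Q{\left(5 \right)} = \left(-80\right) \left(-6\right) + \left(6 + 3 \cdot 5\right) = 480 + \left(6 + 15\right) = 480 + 21 = 501$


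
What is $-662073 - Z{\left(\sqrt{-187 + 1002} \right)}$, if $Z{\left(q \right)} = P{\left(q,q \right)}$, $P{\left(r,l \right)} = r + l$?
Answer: $-662073 - 2 \sqrt{815} \approx -6.6213 \cdot 10^{5}$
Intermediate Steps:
$P{\left(r,l \right)} = l + r$
$Z{\left(q \right)} = 2 q$ ($Z{\left(q \right)} = q + q = 2 q$)
$-662073 - Z{\left(\sqrt{-187 + 1002} \right)} = -662073 - 2 \sqrt{-187 + 1002} = -662073 - 2 \sqrt{815}$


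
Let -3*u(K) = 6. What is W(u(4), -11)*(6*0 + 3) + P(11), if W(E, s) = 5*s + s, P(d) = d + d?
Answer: -176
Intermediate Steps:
P(d) = 2*d
u(K) = -2 (u(K) = -⅓*6 = -2)
W(E, s) = 6*s
W(u(4), -11)*(6*0 + 3) + P(11) = (6*(-11))*(6*0 + 3) + 2*11 = -66*(0 + 3) + 22 = -66*3 + 22 = -198 + 22 = -176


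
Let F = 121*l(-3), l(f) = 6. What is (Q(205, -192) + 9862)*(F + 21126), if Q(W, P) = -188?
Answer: 211396248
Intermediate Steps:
F = 726 (F = 121*6 = 726)
(Q(205, -192) + 9862)*(F + 21126) = (-188 + 9862)*(726 + 21126) = 9674*21852 = 211396248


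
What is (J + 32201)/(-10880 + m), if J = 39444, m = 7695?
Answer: -2047/91 ≈ -22.495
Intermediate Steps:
(J + 32201)/(-10880 + m) = (39444 + 32201)/(-10880 + 7695) = 71645/(-3185) = 71645*(-1/3185) = -2047/91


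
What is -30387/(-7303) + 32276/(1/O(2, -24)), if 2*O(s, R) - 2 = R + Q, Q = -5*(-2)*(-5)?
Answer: -8485588221/7303 ≈ -1.1619e+6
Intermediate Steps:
Q = -50 (Q = 10*(-5) = -50)
O(s, R) = -24 + R/2 (O(s, R) = 1 + (R - 50)/2 = 1 + (-50 + R)/2 = 1 + (-25 + R/2) = -24 + R/2)
-30387/(-7303) + 32276/(1/O(2, -24)) = -30387/(-7303) + 32276/(1/(-24 + (½)*(-24))) = -30387*(-1/7303) + 32276/(1/(-24 - 12)) = 30387/7303 + 32276/(1/(-36)) = 30387/7303 + 32276/(-1/36) = 30387/7303 + 32276*(-36) = 30387/7303 - 1161936 = -8485588221/7303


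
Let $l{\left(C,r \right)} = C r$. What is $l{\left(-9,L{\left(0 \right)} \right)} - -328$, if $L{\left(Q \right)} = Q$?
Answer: $328$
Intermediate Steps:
$l{\left(-9,L{\left(0 \right)} \right)} - -328 = \left(-9\right) 0 - -328 = 0 + 328 = 328$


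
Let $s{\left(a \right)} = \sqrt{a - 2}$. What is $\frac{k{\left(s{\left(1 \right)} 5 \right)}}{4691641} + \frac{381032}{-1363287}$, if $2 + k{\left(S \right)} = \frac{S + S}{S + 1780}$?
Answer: $- \frac{226563689463132808}{810616592376425679} + \frac{712 i}{594604505417} \approx -0.2795 + 1.1974 \cdot 10^{-9} i$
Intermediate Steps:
$s{\left(a \right)} = \sqrt{-2 + a}$
$k{\left(S \right)} = -2 + \frac{2 S}{1780 + S}$ ($k{\left(S \right)} = -2 + \frac{S + S}{S + 1780} = -2 + \frac{2 S}{1780 + S}$)
$\frac{k{\left(s{\left(1 \right)} 5 \right)}}{4691641} + \frac{381032}{-1363287} = \frac{\left(-3560\right) \frac{1}{1780 + \sqrt{-2 + 1} \cdot 5}}{4691641} + \frac{381032}{-1363287} = - \frac{3560}{1780 + \sqrt{-1} \cdot 5} \cdot \frac{1}{4691641} + 381032 \left(- \frac{1}{1363287}\right) = - \frac{3560}{1780 + i 5} \cdot \frac{1}{4691641} - \frac{381032}{1363287} = - \frac{3560}{1780 + 5 i} \frac{1}{4691641} - \frac{381032}{1363287} = - 3560 \frac{1780 - 5 i}{3168425} \cdot \frac{1}{4691641} - \frac{381032}{1363287} = - \frac{712 \left(1780 - 5 i\right)}{633685} \cdot \frac{1}{4691641} - \frac{381032}{1363287} = - \frac{712 \left(1780 - 5 i\right)}{2973022527085} - \frac{381032}{1363287} = - \frac{381032}{1363287} - \frac{712 \left(1780 - 5 i\right)}{2973022527085}$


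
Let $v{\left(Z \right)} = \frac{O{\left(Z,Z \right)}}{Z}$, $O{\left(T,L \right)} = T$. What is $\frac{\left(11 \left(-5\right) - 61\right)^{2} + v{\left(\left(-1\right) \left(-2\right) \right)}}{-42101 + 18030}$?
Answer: $- \frac{13457}{24071} \approx -0.55905$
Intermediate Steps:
$v{\left(Z \right)} = 1$ ($v{\left(Z \right)} = \frac{Z}{Z} = 1$)
$\frac{\left(11 \left(-5\right) - 61\right)^{2} + v{\left(\left(-1\right) \left(-2\right) \right)}}{-42101 + 18030} = \frac{\left(11 \left(-5\right) - 61\right)^{2} + 1}{-42101 + 18030} = \frac{\left(-55 - 61\right)^{2} + 1}{-24071} = \left(\left(-116\right)^{2} + 1\right) \left(- \frac{1}{24071}\right) = \left(13456 + 1\right) \left(- \frac{1}{24071}\right) = 13457 \left(- \frac{1}{24071}\right) = - \frac{13457}{24071}$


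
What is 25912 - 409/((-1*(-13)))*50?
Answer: 316406/13 ≈ 24339.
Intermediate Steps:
25912 - 409/((-1*(-13)))*50 = 25912 - 409/13*50 = 25912 - 20450/13 = 316406/13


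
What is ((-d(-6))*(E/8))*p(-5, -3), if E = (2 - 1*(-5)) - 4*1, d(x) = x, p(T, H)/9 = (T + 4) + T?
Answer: -243/2 ≈ -121.50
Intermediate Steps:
p(T, H) = 36 + 18*T (p(T, H) = 9*((T + 4) + T) = 9*((4 + T) + T) = 9*(4 + 2*T) = 36 + 18*T)
E = 3 (E = (2 + 5) - 4 = 7 - 4 = 3)
((-d(-6))*(E/8))*p(-5, -3) = ((-1*(-6))*(3/8))*(36 + 18*(-5)) = (6*(3*(⅛)))*(36 - 90) = (6*(3/8))*(-54) = (9/4)*(-54) = -243/2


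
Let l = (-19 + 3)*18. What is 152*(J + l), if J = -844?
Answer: -172064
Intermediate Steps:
l = -288 (l = -16*18 = -288)
152*(J + l) = 152*(-844 - 288) = 152*(-1132) = -172064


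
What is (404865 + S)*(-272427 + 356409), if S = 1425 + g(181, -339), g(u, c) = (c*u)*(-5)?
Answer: 59886304470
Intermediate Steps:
g(u, c) = -5*c*u
S = 308220 (S = 1425 - 5*(-339)*181 = 1425 + 306795 = 308220)
(404865 + S)*(-272427 + 356409) = (404865 + 308220)*(-272427 + 356409) = 713085*83982 = 59886304470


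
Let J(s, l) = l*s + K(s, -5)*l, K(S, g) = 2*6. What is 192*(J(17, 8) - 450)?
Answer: -41856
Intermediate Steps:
K(S, g) = 12
J(s, l) = 12*l + l*s (J(s, l) = l*s + 12*l = 12*l + l*s)
192*(J(17, 8) - 450) = 192*(8*(12 + 17) - 450) = 192*(8*29 - 450) = 192*(232 - 450) = 192*(-218) = -41856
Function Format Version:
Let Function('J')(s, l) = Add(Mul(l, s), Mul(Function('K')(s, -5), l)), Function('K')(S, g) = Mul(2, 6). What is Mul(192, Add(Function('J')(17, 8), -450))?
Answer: -41856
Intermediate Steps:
Function('K')(S, g) = 12
Function('J')(s, l) = Add(Mul(12, l), Mul(l, s)) (Function('J')(s, l) = Add(Mul(l, s), Mul(12, l)) = Add(Mul(12, l), Mul(l, s)))
Mul(192, Add(Function('J')(17, 8), -450)) = Mul(192, Add(Mul(8, Add(12, 17)), -450)) = Mul(192, Add(Mul(8, 29), -450)) = Mul(192, Add(232, -450)) = Mul(192, -218) = -41856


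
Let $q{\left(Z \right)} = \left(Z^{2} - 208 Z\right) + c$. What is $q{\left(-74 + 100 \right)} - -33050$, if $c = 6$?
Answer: $28324$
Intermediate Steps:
$q{\left(Z \right)} = 6 + Z^{2} - 208 Z$ ($q{\left(Z \right)} = \left(Z^{2} - 208 Z\right) + 6 = 6 + Z^{2} - 208 Z$)
$q{\left(-74 + 100 \right)} - -33050 = \left(6 + \left(-74 + 100\right)^{2} - 208 \left(-74 + 100\right)\right) - -33050 = \left(6 + 26^{2} - 5408\right) + 33050 = \left(6 + 676 - 5408\right) + 33050 = -4726 + 33050 = 28324$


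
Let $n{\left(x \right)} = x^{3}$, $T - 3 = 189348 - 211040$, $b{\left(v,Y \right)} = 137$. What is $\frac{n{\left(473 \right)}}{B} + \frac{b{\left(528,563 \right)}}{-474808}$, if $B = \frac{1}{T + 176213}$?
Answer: $\frac{7764212116257663127}{474808} \approx 1.6352 \cdot 10^{13}$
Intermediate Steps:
$T = -21689$ ($T = 3 + \left(189348 - 211040\right) = 3 - 21692 = -21689$)
$B = \frac{1}{154524}$ ($B = \frac{1}{-21689 + 176213} = \frac{1}{154524} \approx 6.4715 \cdot 10^{-6}$)
$\frac{n{\left(473 \right)}}{B} + \frac{b{\left(528,563 \right)}}{-474808} = 473^{3} \frac{1}{\frac{1}{154524}} + \frac{137}{-474808} = 105823817 \cdot 154524 + 137 \left(- \frac{1}{474808}\right) = 16352319498108 - \frac{137}{474808} = \frac{7764212116257663127}{474808}$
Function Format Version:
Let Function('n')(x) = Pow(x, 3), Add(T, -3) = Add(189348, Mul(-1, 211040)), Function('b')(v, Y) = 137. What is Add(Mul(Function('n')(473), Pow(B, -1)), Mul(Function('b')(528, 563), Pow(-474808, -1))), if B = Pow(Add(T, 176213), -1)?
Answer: Rational(7764212116257663127, 474808) ≈ 1.6352e+13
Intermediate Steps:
T = -21689 (T = Add(3, Add(189348, Mul(-1, 211040))) = Add(3, Add(189348, -211040)) = Add(3, -21692) = -21689)
B = Rational(1, 154524) (B = Pow(Add(-21689, 176213), -1) = Pow(154524, -1) = Rational(1, 154524) ≈ 6.4715e-6)
Add(Mul(Function('n')(473), Pow(B, -1)), Mul(Function('b')(528, 563), Pow(-474808, -1))) = Add(Mul(Pow(473, 3), Pow(Rational(1, 154524), -1)), Mul(137, Pow(-474808, -1))) = Add(Mul(105823817, 154524), Mul(137, Rational(-1, 474808))) = Add(16352319498108, Rational(-137, 474808)) = Rational(7764212116257663127, 474808)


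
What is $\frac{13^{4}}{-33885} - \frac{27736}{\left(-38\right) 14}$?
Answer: $\frac{231159977}{4506705} \approx 51.292$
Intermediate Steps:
$\frac{13^{4}}{-33885} - \frac{27736}{\left(-38\right) 14} = 28561 \left(- \frac{1}{33885}\right) - \frac{27736}{-532} = - \frac{28561}{33885} - - \frac{6934}{133} = - \frac{28561}{33885} + \frac{6934}{133} = \frac{231159977}{4506705}$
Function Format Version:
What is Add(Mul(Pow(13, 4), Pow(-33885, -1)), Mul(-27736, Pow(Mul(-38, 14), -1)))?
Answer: Rational(231159977, 4506705) ≈ 51.292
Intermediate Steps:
Add(Mul(Pow(13, 4), Pow(-33885, -1)), Mul(-27736, Pow(Mul(-38, 14), -1))) = Add(Mul(28561, Rational(-1, 33885)), Mul(-27736, Pow(-532, -1))) = Add(Rational(-28561, 33885), Mul(-27736, Rational(-1, 532))) = Add(Rational(-28561, 33885), Rational(6934, 133)) = Rational(231159977, 4506705)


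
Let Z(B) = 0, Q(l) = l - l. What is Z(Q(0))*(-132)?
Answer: 0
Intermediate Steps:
Q(l) = 0
Z(Q(0))*(-132) = 0*(-132) = 0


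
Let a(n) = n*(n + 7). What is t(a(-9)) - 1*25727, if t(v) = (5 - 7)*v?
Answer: -25763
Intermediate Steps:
a(n) = n*(7 + n)
t(v) = -2*v
t(a(-9)) - 1*25727 = -(-18)*(7 - 9) - 1*25727 = -(-18)*(-2) - 25727 = -2*18 - 25727 = -36 - 25727 = -25763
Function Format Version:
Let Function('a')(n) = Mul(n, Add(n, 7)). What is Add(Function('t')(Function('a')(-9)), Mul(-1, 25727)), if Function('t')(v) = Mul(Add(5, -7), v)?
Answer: -25763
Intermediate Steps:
Function('a')(n) = Mul(n, Add(7, n))
Function('t')(v) = Mul(-2, v)
Add(Function('t')(Function('a')(-9)), Mul(-1, 25727)) = Add(Mul(-2, Mul(-9, Add(7, -9))), Mul(-1, 25727)) = Add(Mul(-2, Mul(-9, -2)), -25727) = Add(Mul(-2, 18), -25727) = Add(-36, -25727) = -25763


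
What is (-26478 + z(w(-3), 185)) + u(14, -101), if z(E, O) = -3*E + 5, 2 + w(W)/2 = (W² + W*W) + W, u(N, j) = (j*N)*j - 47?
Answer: 116216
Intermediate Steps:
u(N, j) = -47 + N*j² (u(N, j) = (N*j)*j - 47 = N*j² - 47 = -47 + N*j²)
w(W) = -4 + 2*W + 4*W² (w(W) = -4 + 2*((W² + W*W) + W) = -4 + 2*((W² + W²) + W) = -4 + 2*(2*W² + W) = -4 + 2*(W + 2*W²) = -4 + (2*W + 4*W²) = -4 + 2*W + 4*W²)
z(E, O) = 5 - 3*E
(-26478 + z(w(-3), 185)) + u(14, -101) = (-26478 + (5 - 3*(-4 + 2*(-3) + 4*(-3)²))) + (-47 + 14*(-101)²) = (-26478 + (5 - 3*(-4 - 6 + 4*9))) + (-47 + 14*10201) = (-26478 + (5 - 3*(-4 - 6 + 36))) + (-47 + 142814) = (-26478 + (5 - 3*26)) + 142767 = (-26478 + (5 - 78)) + 142767 = (-26478 - 73) + 142767 = -26551 + 142767 = 116216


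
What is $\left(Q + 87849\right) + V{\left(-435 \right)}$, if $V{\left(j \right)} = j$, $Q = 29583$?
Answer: $116997$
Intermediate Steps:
$\left(Q + 87849\right) + V{\left(-435 \right)} = \left(29583 + 87849\right) - 435 = 117432 - 435 = 116997$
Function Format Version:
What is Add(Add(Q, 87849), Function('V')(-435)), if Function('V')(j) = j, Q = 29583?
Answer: 116997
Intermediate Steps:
Add(Add(Q, 87849), Function('V')(-435)) = Add(Add(29583, 87849), -435) = Add(117432, -435) = 116997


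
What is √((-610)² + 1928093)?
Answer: 3*√255577 ≈ 1516.6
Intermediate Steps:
√((-610)² + 1928093) = √(372100 + 1928093) = √2300193 = 3*√255577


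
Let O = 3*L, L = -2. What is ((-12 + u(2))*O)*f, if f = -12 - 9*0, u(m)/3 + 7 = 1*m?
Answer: -1944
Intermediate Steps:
u(m) = -21 + 3*m (u(m) = -21 + 3*(1*m) = -21 + 3*m)
O = -6 (O = 3*(-2) = -6)
f = -12 (f = -12 + 0 = -12)
((-12 + u(2))*O)*f = ((-12 + (-21 + 3*2))*(-6))*(-12) = ((-12 + (-21 + 6))*(-6))*(-12) = ((-12 - 15)*(-6))*(-12) = -27*(-6)*(-12) = 162*(-12) = -1944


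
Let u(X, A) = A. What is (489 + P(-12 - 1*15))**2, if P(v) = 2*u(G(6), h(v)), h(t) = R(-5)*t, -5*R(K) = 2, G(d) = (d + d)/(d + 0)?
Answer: 6517809/25 ≈ 2.6071e+5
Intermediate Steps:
G(d) = 2 (G(d) = (2*d)/d = 2)
R(K) = -2/5 (R(K) = -1/5*2 = -2/5)
h(t) = -2*t/5
P(v) = -4*v/5 (P(v) = 2*(-2*v/5) = -4*v/5)
(489 + P(-12 - 1*15))**2 = (489 - 4*(-12 - 1*15)/5)**2 = (489 - 4*(-12 - 15)/5)**2 = (489 - 4/5*(-27))**2 = (489 + 108/5)**2 = (2553/5)**2 = 6517809/25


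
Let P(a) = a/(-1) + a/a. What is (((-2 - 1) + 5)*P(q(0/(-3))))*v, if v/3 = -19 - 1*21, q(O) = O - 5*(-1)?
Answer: 960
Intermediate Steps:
q(O) = 5 + O (q(O) = O + 5 = 5 + O)
P(a) = 1 - a (P(a) = a*(-1) + 1 = -a + 1 = 1 - a)
v = -120 (v = 3*(-19 - 1*21) = 3*(-19 - 21) = 3*(-40) = -120)
(((-2 - 1) + 5)*P(q(0/(-3))))*v = (((-2 - 1) + 5)*(1 - (5 + 0/(-3))))*(-120) = ((-3 + 5)*(1 - (5 + 0*(-1/3))))*(-120) = (2*(1 - (5 + 0)))*(-120) = (2*(1 - 1*5))*(-120) = (2*(1 - 5))*(-120) = (2*(-4))*(-120) = -8*(-120) = 960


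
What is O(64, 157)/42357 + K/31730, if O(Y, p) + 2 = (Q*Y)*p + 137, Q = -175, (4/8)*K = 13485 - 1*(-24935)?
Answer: -5253503657/134398761 ≈ -39.089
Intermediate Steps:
K = 76840 (K = 2*(13485 - 1*(-24935)) = 2*(13485 + 24935) = 2*38420 = 76840)
O(Y, p) = 135 - 175*Y*p (O(Y, p) = -2 + ((-175*Y)*p + 137) = -2 + (-175*Y*p + 137) = -2 + (137 - 175*Y*p) = 135 - 175*Y*p)
O(64, 157)/42357 + K/31730 = (135 - 175*64*157)/42357 + 76840/31730 = (135 - 1758400)*(1/42357) + 76840*(1/31730) = -1758265*1/42357 + 7684/3173 = -1758265/42357 + 7684/3173 = -5253503657/134398761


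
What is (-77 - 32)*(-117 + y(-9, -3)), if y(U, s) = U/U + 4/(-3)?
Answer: 38368/3 ≈ 12789.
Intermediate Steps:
y(U, s) = -⅓ (y(U, s) = 1 + 4*(-⅓) = 1 - 4/3 = -⅓)
(-77 - 32)*(-117 + y(-9, -3)) = (-77 - 32)*(-117 - ⅓) = -109*(-352/3) = 38368/3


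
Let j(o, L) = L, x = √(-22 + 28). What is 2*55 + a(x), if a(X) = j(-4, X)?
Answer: 110 + √6 ≈ 112.45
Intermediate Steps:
x = √6 ≈ 2.4495
a(X) = X
2*55 + a(x) = 2*55 + √6 = 110 + √6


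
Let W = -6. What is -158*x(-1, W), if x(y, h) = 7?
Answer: -1106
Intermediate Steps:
-158*x(-1, W) = -158*7 = -1106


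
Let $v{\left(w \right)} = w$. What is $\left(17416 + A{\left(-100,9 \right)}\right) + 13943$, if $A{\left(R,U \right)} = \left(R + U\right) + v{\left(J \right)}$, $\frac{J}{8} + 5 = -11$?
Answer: $31140$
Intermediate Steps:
$J = -128$ ($J = -40 + 8 \left(-11\right) = -40 - 88 = -128$)
$A{\left(R,U \right)} = -128 + R + U$ ($A{\left(R,U \right)} = \left(R + U\right) - 128 = -128 + R + U$)
$\left(17416 + A{\left(-100,9 \right)}\right) + 13943 = \left(17416 - 219\right) + 13943 = 17197 + 13943 = 31140$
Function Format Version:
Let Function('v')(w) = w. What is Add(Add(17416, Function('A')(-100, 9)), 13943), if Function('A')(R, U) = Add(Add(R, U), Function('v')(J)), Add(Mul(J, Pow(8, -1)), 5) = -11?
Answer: 31140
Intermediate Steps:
J = -128 (J = Add(-40, Mul(8, -11)) = Add(-40, -88) = -128)
Function('A')(R, U) = Add(-128, R, U) (Function('A')(R, U) = Add(Add(R, U), -128) = Add(-128, R, U))
Add(Add(17416, Function('A')(-100, 9)), 13943) = Add(Add(17416, Add(-128, -100, 9)), 13943) = Add(Add(17416, -219), 13943) = Add(17197, 13943) = 31140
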